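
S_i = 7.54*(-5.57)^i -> [7.54, -42.0, 233.93, -1302.98, 7257.58]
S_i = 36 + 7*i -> [36, 43, 50, 57, 64]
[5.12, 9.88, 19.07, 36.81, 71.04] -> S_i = 5.12*1.93^i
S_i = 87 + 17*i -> [87, 104, 121, 138, 155]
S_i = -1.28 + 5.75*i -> [-1.28, 4.47, 10.22, 15.97, 21.72]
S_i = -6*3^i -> [-6, -18, -54, -162, -486]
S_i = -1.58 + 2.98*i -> [-1.58, 1.4, 4.38, 7.36, 10.34]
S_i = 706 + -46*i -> [706, 660, 614, 568, 522]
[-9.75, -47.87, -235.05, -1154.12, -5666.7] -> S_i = -9.75*4.91^i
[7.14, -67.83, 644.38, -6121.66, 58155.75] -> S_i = 7.14*(-9.50)^i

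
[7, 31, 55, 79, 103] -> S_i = 7 + 24*i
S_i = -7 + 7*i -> [-7, 0, 7, 14, 21]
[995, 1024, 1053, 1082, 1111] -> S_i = 995 + 29*i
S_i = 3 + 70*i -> [3, 73, 143, 213, 283]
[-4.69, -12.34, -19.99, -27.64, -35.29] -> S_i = -4.69 + -7.65*i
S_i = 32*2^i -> [32, 64, 128, 256, 512]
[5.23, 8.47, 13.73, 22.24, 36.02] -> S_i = 5.23*1.62^i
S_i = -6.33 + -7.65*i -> [-6.33, -13.98, -21.63, -29.28, -36.93]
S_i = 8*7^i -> [8, 56, 392, 2744, 19208]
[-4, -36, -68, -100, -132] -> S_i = -4 + -32*i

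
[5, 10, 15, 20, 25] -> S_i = 5 + 5*i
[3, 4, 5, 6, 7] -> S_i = 3 + 1*i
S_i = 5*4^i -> [5, 20, 80, 320, 1280]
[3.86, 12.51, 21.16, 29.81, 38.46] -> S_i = 3.86 + 8.65*i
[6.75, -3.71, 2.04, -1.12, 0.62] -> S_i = 6.75*(-0.55)^i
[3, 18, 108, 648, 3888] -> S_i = 3*6^i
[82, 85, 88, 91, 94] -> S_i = 82 + 3*i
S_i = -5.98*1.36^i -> [-5.98, -8.13, -11.06, -15.04, -20.46]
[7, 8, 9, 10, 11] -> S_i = 7 + 1*i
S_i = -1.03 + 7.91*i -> [-1.03, 6.88, 14.79, 22.7, 30.61]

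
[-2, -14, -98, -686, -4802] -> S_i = -2*7^i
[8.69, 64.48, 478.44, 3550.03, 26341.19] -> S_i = 8.69*7.42^i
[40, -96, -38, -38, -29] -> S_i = Random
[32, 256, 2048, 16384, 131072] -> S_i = 32*8^i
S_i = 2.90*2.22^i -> [2.9, 6.44, 14.29, 31.73, 70.44]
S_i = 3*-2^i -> [3, -6, 12, -24, 48]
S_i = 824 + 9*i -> [824, 833, 842, 851, 860]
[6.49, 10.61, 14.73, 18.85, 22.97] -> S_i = 6.49 + 4.12*i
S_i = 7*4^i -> [7, 28, 112, 448, 1792]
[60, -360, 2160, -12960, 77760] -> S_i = 60*-6^i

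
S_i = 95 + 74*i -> [95, 169, 243, 317, 391]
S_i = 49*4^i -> [49, 196, 784, 3136, 12544]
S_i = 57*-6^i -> [57, -342, 2052, -12312, 73872]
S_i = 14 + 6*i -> [14, 20, 26, 32, 38]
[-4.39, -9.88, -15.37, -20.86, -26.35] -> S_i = -4.39 + -5.49*i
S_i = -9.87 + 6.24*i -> [-9.87, -3.63, 2.61, 8.85, 15.09]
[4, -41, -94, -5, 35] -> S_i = Random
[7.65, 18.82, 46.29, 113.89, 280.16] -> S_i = 7.65*2.46^i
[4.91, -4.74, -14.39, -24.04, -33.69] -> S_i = 4.91 + -9.65*i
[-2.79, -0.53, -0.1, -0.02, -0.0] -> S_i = -2.79*0.19^i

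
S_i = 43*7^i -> [43, 301, 2107, 14749, 103243]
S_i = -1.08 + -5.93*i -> [-1.08, -7.01, -12.94, -18.87, -24.8]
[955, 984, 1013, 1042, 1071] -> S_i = 955 + 29*i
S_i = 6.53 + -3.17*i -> [6.53, 3.36, 0.19, -2.98, -6.15]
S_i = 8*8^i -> [8, 64, 512, 4096, 32768]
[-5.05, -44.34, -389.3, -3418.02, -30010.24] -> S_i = -5.05*8.78^i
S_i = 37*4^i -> [37, 148, 592, 2368, 9472]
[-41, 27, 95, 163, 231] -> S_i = -41 + 68*i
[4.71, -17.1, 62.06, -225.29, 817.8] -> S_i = 4.71*(-3.63)^i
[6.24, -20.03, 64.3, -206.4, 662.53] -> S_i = 6.24*(-3.21)^i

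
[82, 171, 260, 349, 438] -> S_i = 82 + 89*i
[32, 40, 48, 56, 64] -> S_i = 32 + 8*i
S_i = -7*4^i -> [-7, -28, -112, -448, -1792]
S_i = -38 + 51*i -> [-38, 13, 64, 115, 166]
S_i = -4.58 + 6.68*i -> [-4.58, 2.1, 8.78, 15.46, 22.14]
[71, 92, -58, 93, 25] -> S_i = Random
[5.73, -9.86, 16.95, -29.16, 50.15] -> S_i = 5.73*(-1.72)^i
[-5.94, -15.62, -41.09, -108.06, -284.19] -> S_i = -5.94*2.63^i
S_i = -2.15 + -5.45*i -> [-2.15, -7.6, -13.05, -18.5, -23.95]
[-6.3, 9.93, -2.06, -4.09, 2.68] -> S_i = Random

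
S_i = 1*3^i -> [1, 3, 9, 27, 81]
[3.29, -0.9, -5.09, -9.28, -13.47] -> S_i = 3.29 + -4.19*i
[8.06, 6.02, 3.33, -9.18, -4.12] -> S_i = Random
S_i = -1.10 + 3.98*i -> [-1.1, 2.88, 6.86, 10.84, 14.82]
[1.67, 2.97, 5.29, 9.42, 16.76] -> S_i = 1.67*1.78^i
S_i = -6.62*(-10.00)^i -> [-6.62, 66.2, -662.0, 6620.0, -66200.0]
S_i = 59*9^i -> [59, 531, 4779, 43011, 387099]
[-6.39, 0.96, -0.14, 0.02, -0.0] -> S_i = -6.39*(-0.15)^i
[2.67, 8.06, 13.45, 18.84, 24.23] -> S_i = 2.67 + 5.39*i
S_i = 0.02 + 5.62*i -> [0.02, 5.64, 11.26, 16.88, 22.5]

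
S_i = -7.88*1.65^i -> [-7.88, -13.0, -21.45, -35.4, -58.41]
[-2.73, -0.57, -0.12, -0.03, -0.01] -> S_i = -2.73*0.21^i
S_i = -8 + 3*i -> [-8, -5, -2, 1, 4]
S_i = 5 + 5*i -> [5, 10, 15, 20, 25]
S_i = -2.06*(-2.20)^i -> [-2.06, 4.53, -9.97, 21.93, -48.26]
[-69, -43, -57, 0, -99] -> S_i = Random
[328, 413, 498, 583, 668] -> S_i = 328 + 85*i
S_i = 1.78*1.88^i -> [1.78, 3.35, 6.29, 11.83, 22.24]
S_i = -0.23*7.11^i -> [-0.23, -1.64, -11.63, -82.67, -587.77]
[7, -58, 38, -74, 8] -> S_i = Random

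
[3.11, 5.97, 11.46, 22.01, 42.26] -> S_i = 3.11*1.92^i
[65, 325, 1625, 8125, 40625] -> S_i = 65*5^i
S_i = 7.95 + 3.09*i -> [7.95, 11.04, 14.13, 17.22, 20.31]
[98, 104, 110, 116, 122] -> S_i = 98 + 6*i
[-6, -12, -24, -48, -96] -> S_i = -6*2^i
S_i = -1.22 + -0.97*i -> [-1.22, -2.19, -3.16, -4.13, -5.1]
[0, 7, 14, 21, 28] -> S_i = 0 + 7*i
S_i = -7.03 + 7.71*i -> [-7.03, 0.68, 8.39, 16.1, 23.81]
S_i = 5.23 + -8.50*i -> [5.23, -3.27, -11.77, -20.27, -28.77]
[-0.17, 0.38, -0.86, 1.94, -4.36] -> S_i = -0.17*(-2.25)^i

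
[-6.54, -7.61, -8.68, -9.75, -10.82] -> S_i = -6.54 + -1.07*i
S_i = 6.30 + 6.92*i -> [6.3, 13.22, 20.14, 27.06, 33.98]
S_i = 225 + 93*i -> [225, 318, 411, 504, 597]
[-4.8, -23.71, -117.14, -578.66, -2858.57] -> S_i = -4.80*4.94^i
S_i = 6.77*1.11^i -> [6.77, 7.51, 8.34, 9.26, 10.28]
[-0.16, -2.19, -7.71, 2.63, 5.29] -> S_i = Random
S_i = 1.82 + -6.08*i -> [1.82, -4.26, -10.34, -16.42, -22.5]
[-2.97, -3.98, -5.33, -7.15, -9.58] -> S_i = -2.97*1.34^i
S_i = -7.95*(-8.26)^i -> [-7.95, 65.67, -542.41, 4480.3, -37007.29]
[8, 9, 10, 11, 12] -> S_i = 8 + 1*i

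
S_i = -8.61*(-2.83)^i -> [-8.61, 24.37, -68.96, 195.15, -552.27]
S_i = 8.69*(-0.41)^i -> [8.69, -3.56, 1.46, -0.6, 0.25]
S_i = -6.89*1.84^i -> [-6.89, -12.68, -23.33, -42.92, -78.98]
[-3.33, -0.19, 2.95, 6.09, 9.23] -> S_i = -3.33 + 3.14*i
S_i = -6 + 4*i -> [-6, -2, 2, 6, 10]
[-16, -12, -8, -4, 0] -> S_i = -16 + 4*i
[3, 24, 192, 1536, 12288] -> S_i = 3*8^i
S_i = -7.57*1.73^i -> [-7.57, -13.1, -22.66, -39.2, -67.81]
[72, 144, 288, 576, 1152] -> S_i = 72*2^i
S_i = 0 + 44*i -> [0, 44, 88, 132, 176]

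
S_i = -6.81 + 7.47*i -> [-6.81, 0.66, 8.13, 15.6, 23.07]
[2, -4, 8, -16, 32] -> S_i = 2*-2^i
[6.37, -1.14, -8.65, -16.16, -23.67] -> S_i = 6.37 + -7.51*i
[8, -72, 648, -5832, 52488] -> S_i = 8*-9^i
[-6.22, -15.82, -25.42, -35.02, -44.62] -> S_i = -6.22 + -9.60*i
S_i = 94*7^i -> [94, 658, 4606, 32242, 225694]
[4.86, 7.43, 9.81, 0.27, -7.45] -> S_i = Random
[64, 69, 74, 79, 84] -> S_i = 64 + 5*i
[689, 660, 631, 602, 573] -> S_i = 689 + -29*i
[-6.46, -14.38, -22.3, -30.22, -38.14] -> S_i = -6.46 + -7.92*i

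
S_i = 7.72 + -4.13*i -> [7.72, 3.59, -0.54, -4.67, -8.8]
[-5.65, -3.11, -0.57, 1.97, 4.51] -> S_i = -5.65 + 2.54*i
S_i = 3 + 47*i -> [3, 50, 97, 144, 191]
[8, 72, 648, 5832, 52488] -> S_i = 8*9^i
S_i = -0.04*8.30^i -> [-0.04, -0.33, -2.76, -22.87, -189.83]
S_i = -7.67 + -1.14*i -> [-7.67, -8.81, -9.95, -11.09, -12.23]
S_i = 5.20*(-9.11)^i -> [5.2, -47.37, 431.56, -3931.5, 35815.98]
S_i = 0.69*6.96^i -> [0.69, 4.8, 33.42, 232.64, 1619.15]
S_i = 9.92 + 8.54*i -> [9.92, 18.46, 27.0, 35.54, 44.08]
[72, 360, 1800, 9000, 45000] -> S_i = 72*5^i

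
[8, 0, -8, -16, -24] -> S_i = 8 + -8*i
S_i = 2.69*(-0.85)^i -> [2.69, -2.29, 1.94, -1.65, 1.4]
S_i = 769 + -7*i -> [769, 762, 755, 748, 741]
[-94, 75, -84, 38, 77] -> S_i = Random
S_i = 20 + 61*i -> [20, 81, 142, 203, 264]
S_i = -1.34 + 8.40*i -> [-1.34, 7.06, 15.46, 23.86, 32.26]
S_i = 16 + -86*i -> [16, -70, -156, -242, -328]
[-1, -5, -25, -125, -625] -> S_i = -1*5^i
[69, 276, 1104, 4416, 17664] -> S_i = 69*4^i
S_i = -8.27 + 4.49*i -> [-8.27, -3.78, 0.71, 5.2, 9.69]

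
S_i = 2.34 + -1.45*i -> [2.34, 0.89, -0.56, -2.01, -3.46]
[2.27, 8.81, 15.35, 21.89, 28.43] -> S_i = 2.27 + 6.54*i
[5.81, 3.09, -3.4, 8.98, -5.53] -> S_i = Random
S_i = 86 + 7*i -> [86, 93, 100, 107, 114]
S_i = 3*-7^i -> [3, -21, 147, -1029, 7203]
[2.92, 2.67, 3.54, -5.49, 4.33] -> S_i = Random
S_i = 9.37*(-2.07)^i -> [9.37, -19.4, 40.15, -83.11, 172.04]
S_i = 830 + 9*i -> [830, 839, 848, 857, 866]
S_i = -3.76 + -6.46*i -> [-3.76, -10.22, -16.68, -23.14, -29.6]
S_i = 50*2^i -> [50, 100, 200, 400, 800]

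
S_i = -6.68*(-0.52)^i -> [-6.68, 3.47, -1.81, 0.94, -0.49]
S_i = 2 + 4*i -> [2, 6, 10, 14, 18]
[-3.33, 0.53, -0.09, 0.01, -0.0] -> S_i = -3.33*(-0.16)^i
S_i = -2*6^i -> [-2, -12, -72, -432, -2592]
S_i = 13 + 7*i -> [13, 20, 27, 34, 41]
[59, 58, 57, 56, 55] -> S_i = 59 + -1*i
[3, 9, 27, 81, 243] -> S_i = 3*3^i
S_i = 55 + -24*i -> [55, 31, 7, -17, -41]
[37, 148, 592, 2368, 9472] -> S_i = 37*4^i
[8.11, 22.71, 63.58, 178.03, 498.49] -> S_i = 8.11*2.80^i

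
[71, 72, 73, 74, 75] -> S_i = 71 + 1*i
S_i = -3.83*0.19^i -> [-3.83, -0.73, -0.14, -0.03, -0.0]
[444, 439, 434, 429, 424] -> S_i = 444 + -5*i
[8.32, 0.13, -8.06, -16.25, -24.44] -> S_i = 8.32 + -8.19*i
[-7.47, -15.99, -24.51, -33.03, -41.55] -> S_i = -7.47 + -8.52*i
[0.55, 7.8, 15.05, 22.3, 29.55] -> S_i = 0.55 + 7.25*i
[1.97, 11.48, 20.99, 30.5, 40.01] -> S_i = 1.97 + 9.51*i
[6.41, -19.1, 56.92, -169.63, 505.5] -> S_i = 6.41*(-2.98)^i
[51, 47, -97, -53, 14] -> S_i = Random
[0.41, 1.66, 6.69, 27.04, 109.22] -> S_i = 0.41*4.04^i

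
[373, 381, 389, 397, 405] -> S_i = 373 + 8*i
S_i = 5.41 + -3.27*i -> [5.41, 2.14, -1.13, -4.4, -7.67]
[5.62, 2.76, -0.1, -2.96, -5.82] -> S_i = 5.62 + -2.86*i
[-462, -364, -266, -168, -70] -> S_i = -462 + 98*i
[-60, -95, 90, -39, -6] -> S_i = Random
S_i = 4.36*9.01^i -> [4.36, 39.28, 353.95, 3189.05, 28733.31]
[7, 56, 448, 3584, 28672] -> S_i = 7*8^i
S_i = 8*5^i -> [8, 40, 200, 1000, 5000]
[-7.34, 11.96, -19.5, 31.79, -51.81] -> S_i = -7.34*(-1.63)^i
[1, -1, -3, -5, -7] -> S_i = 1 + -2*i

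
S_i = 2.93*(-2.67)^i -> [2.93, -7.82, 20.89, -55.77, 148.91]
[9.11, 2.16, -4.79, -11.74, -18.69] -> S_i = 9.11 + -6.95*i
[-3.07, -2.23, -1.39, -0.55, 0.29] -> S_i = -3.07 + 0.84*i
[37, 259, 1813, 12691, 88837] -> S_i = 37*7^i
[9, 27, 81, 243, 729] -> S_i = 9*3^i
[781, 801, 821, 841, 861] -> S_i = 781 + 20*i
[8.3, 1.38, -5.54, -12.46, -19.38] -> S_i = 8.30 + -6.92*i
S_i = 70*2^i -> [70, 140, 280, 560, 1120]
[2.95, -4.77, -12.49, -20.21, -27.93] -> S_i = 2.95 + -7.72*i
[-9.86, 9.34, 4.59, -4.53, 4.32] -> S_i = Random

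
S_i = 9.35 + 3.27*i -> [9.35, 12.62, 15.89, 19.16, 22.43]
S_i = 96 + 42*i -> [96, 138, 180, 222, 264]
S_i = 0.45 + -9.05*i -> [0.45, -8.6, -17.65, -26.7, -35.75]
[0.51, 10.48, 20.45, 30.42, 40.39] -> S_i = 0.51 + 9.97*i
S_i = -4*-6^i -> [-4, 24, -144, 864, -5184]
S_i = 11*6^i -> [11, 66, 396, 2376, 14256]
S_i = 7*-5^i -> [7, -35, 175, -875, 4375]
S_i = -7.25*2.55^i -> [-7.25, -18.49, -47.14, -120.21, -306.55]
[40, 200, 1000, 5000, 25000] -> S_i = 40*5^i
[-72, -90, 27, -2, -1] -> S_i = Random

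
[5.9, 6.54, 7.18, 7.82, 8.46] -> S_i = 5.90 + 0.64*i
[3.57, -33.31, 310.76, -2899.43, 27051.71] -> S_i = 3.57*(-9.33)^i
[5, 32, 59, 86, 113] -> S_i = 5 + 27*i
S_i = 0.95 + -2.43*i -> [0.95, -1.48, -3.91, -6.34, -8.77]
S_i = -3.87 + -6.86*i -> [-3.87, -10.73, -17.59, -24.45, -31.31]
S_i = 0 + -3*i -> [0, -3, -6, -9, -12]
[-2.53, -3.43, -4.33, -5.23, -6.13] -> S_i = -2.53 + -0.90*i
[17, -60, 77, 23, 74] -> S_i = Random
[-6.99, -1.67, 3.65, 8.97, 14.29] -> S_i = -6.99 + 5.32*i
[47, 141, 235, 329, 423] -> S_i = 47 + 94*i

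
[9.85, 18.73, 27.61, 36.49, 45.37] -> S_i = 9.85 + 8.88*i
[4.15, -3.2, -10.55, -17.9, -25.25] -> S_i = 4.15 + -7.35*i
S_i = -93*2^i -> [-93, -186, -372, -744, -1488]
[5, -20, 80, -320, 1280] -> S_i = 5*-4^i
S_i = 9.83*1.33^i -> [9.83, 13.07, 17.39, 23.13, 30.76]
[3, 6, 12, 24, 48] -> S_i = 3*2^i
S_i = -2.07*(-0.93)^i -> [-2.07, 1.93, -1.79, 1.67, -1.55]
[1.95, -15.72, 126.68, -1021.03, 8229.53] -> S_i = 1.95*(-8.06)^i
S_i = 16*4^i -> [16, 64, 256, 1024, 4096]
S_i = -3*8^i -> [-3, -24, -192, -1536, -12288]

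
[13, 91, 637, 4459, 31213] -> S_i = 13*7^i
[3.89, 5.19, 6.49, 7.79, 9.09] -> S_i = 3.89 + 1.30*i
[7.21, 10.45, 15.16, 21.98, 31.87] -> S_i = 7.21*1.45^i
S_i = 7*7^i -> [7, 49, 343, 2401, 16807]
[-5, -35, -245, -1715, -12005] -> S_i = -5*7^i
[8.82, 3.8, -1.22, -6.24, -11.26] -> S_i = 8.82 + -5.02*i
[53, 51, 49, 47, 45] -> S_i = 53 + -2*i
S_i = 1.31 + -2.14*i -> [1.31, -0.83, -2.97, -5.11, -7.25]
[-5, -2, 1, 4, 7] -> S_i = -5 + 3*i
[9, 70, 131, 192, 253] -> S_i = 9 + 61*i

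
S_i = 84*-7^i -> [84, -588, 4116, -28812, 201684]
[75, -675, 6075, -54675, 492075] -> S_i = 75*-9^i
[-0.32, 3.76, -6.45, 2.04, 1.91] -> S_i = Random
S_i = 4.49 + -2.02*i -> [4.49, 2.47, 0.45, -1.57, -3.59]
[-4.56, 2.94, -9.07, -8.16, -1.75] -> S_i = Random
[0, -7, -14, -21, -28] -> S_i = 0 + -7*i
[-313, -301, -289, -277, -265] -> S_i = -313 + 12*i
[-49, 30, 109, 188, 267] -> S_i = -49 + 79*i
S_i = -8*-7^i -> [-8, 56, -392, 2744, -19208]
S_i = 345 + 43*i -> [345, 388, 431, 474, 517]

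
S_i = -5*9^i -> [-5, -45, -405, -3645, -32805]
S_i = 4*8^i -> [4, 32, 256, 2048, 16384]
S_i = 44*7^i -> [44, 308, 2156, 15092, 105644]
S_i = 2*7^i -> [2, 14, 98, 686, 4802]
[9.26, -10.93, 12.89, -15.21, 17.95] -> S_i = 9.26*(-1.18)^i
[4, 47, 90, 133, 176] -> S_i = 4 + 43*i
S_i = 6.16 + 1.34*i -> [6.16, 7.5, 8.84, 10.18, 11.52]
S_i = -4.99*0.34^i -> [-4.99, -1.7, -0.58, -0.2, -0.07]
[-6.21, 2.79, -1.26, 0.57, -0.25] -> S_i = -6.21*(-0.45)^i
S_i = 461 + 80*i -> [461, 541, 621, 701, 781]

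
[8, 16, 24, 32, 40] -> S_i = 8 + 8*i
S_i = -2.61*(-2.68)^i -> [-2.61, 6.99, -18.75, 50.24, -134.64]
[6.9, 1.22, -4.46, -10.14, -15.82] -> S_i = 6.90 + -5.68*i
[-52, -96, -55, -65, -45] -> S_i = Random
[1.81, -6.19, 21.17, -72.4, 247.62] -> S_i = 1.81*(-3.42)^i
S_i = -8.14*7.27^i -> [-8.14, -59.18, -430.22, -3127.72, -22738.51]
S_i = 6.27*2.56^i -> [6.27, 16.05, 41.09, 105.19, 269.29]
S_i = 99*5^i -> [99, 495, 2475, 12375, 61875]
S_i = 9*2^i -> [9, 18, 36, 72, 144]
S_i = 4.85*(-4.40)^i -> [4.85, -21.34, 93.9, -413.14, 1817.83]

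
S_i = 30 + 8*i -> [30, 38, 46, 54, 62]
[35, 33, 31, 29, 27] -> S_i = 35 + -2*i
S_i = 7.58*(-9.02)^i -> [7.58, -68.37, 616.71, -5562.74, 50175.92]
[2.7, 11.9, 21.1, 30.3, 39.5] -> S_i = 2.70 + 9.20*i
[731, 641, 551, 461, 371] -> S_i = 731 + -90*i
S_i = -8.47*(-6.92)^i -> [-8.47, 58.61, -405.6, 2806.74, -19422.62]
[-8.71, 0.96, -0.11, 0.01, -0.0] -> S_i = -8.71*(-0.11)^i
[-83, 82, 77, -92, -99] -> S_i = Random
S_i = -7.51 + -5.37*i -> [-7.51, -12.88, -18.25, -23.62, -28.99]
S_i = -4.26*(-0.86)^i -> [-4.26, 3.66, -3.15, 2.71, -2.33]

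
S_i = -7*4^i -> [-7, -28, -112, -448, -1792]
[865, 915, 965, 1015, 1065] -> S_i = 865 + 50*i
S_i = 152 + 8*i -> [152, 160, 168, 176, 184]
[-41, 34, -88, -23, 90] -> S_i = Random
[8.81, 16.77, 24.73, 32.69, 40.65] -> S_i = 8.81 + 7.96*i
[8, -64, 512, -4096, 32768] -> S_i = 8*-8^i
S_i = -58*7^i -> [-58, -406, -2842, -19894, -139258]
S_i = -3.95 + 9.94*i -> [-3.95, 5.99, 15.93, 25.87, 35.81]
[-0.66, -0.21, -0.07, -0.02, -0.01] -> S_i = -0.66*0.32^i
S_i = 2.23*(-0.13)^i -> [2.23, -0.29, 0.04, -0.0, 0.0]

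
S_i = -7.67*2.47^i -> [-7.67, -18.94, -46.79, -115.58, -285.48]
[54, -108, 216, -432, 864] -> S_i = 54*-2^i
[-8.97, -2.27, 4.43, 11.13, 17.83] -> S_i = -8.97 + 6.70*i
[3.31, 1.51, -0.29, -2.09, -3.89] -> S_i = 3.31 + -1.80*i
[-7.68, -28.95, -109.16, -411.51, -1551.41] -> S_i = -7.68*3.77^i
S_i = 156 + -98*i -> [156, 58, -40, -138, -236]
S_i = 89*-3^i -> [89, -267, 801, -2403, 7209]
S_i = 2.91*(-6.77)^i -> [2.91, -19.7, 133.37, -902.94, 6112.91]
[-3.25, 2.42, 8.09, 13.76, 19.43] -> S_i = -3.25 + 5.67*i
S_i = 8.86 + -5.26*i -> [8.86, 3.6, -1.66, -6.92, -12.18]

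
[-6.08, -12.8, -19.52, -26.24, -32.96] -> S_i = -6.08 + -6.72*i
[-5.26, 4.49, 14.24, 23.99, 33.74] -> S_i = -5.26 + 9.75*i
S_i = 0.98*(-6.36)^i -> [0.98, -6.23, 39.64, -252.11, 1603.45]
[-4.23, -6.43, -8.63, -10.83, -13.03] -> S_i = -4.23 + -2.20*i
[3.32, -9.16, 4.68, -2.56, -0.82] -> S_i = Random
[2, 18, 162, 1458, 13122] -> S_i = 2*9^i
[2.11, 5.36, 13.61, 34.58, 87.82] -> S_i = 2.11*2.54^i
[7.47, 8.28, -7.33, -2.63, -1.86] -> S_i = Random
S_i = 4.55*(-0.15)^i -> [4.55, -0.68, 0.1, -0.02, 0.0]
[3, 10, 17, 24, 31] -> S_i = 3 + 7*i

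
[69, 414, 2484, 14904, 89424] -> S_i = 69*6^i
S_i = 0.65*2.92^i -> [0.65, 1.9, 5.54, 16.18, 47.25]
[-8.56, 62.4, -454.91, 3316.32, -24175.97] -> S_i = -8.56*(-7.29)^i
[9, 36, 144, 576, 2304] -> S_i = 9*4^i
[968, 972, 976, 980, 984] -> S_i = 968 + 4*i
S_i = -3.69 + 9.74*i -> [-3.69, 6.05, 15.79, 25.53, 35.27]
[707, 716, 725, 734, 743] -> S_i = 707 + 9*i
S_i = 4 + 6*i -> [4, 10, 16, 22, 28]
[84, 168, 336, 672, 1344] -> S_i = 84*2^i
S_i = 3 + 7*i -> [3, 10, 17, 24, 31]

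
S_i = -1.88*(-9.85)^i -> [-1.88, 18.52, -182.4, 1796.66, -17697.13]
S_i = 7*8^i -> [7, 56, 448, 3584, 28672]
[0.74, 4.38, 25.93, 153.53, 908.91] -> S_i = 0.74*5.92^i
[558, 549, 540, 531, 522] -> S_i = 558 + -9*i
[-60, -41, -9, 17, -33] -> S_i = Random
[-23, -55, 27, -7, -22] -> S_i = Random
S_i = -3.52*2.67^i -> [-3.52, -9.4, -25.09, -67.0, -178.89]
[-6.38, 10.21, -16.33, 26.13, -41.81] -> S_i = -6.38*(-1.60)^i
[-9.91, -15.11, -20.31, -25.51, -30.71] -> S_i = -9.91 + -5.20*i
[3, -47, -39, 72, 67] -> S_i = Random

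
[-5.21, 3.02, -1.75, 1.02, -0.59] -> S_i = -5.21*(-0.58)^i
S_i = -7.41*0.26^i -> [-7.41, -1.93, -0.5, -0.13, -0.03]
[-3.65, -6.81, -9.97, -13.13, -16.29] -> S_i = -3.65 + -3.16*i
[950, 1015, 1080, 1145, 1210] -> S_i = 950 + 65*i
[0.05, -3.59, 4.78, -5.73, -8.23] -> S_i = Random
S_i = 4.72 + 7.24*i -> [4.72, 11.96, 19.2, 26.44, 33.68]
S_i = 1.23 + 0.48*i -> [1.23, 1.71, 2.19, 2.67, 3.15]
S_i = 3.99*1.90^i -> [3.99, 7.58, 14.4, 27.37, 52.0]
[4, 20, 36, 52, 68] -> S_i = 4 + 16*i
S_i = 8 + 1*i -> [8, 9, 10, 11, 12]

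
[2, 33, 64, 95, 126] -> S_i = 2 + 31*i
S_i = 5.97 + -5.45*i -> [5.97, 0.52, -4.93, -10.38, -15.83]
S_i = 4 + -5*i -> [4, -1, -6, -11, -16]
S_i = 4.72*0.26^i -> [4.72, 1.23, 0.32, 0.08, 0.02]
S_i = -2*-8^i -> [-2, 16, -128, 1024, -8192]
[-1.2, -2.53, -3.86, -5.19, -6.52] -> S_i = -1.20 + -1.33*i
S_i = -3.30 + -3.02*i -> [-3.3, -6.32, -9.34, -12.36, -15.38]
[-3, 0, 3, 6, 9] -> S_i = -3 + 3*i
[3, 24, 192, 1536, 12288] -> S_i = 3*8^i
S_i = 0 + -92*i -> [0, -92, -184, -276, -368]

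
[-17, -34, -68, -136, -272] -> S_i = -17*2^i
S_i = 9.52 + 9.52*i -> [9.52, 19.04, 28.56, 38.08, 47.6]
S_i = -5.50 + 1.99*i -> [-5.5, -3.51, -1.52, 0.47, 2.46]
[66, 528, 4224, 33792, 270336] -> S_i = 66*8^i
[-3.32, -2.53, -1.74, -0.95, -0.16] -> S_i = -3.32 + 0.79*i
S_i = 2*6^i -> [2, 12, 72, 432, 2592]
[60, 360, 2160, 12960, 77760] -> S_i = 60*6^i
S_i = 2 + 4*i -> [2, 6, 10, 14, 18]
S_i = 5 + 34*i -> [5, 39, 73, 107, 141]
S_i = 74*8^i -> [74, 592, 4736, 37888, 303104]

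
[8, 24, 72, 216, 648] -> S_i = 8*3^i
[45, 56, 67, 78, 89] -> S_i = 45 + 11*i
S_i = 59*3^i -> [59, 177, 531, 1593, 4779]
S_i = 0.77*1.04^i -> [0.77, 0.8, 0.83, 0.87, 0.9]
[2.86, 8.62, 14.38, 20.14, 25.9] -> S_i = 2.86 + 5.76*i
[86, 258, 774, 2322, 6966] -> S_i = 86*3^i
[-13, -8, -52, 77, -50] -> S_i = Random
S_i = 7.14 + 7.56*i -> [7.14, 14.7, 22.26, 29.82, 37.38]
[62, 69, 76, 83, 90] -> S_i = 62 + 7*i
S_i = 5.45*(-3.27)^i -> [5.45, -17.82, 58.28, -190.56, 623.14]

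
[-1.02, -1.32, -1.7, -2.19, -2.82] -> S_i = -1.02*1.29^i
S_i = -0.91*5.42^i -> [-0.91, -4.93, -26.73, -144.89, -785.31]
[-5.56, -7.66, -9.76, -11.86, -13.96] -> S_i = -5.56 + -2.10*i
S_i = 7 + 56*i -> [7, 63, 119, 175, 231]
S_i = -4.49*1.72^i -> [-4.49, -7.72, -13.28, -22.85, -39.3]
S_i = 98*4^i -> [98, 392, 1568, 6272, 25088]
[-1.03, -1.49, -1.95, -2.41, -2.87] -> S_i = -1.03 + -0.46*i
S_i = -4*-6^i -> [-4, 24, -144, 864, -5184]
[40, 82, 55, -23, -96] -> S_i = Random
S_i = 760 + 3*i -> [760, 763, 766, 769, 772]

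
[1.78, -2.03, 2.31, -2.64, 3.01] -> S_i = 1.78*(-1.14)^i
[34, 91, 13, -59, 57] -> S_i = Random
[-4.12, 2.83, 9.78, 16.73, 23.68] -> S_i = -4.12 + 6.95*i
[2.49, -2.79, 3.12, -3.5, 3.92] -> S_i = 2.49*(-1.12)^i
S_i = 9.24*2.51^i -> [9.24, 23.19, 58.21, 146.11, 366.75]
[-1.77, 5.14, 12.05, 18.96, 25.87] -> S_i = -1.77 + 6.91*i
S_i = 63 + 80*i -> [63, 143, 223, 303, 383]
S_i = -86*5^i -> [-86, -430, -2150, -10750, -53750]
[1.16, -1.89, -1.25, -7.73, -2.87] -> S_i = Random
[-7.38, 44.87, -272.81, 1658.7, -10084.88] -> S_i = -7.38*(-6.08)^i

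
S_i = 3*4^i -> [3, 12, 48, 192, 768]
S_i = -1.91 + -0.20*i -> [-1.91, -2.11, -2.31, -2.51, -2.71]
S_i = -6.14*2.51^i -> [-6.14, -15.41, -38.68, -97.09, -243.7]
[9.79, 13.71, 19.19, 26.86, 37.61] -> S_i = 9.79*1.40^i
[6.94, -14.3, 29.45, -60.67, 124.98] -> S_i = 6.94*(-2.06)^i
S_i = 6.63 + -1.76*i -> [6.63, 4.87, 3.11, 1.35, -0.41]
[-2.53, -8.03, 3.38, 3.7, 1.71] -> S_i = Random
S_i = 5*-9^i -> [5, -45, 405, -3645, 32805]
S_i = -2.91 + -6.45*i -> [-2.91, -9.36, -15.81, -22.26, -28.71]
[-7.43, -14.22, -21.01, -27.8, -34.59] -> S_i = -7.43 + -6.79*i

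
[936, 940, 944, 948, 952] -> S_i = 936 + 4*i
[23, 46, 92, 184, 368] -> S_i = 23*2^i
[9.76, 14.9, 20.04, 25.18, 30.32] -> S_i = 9.76 + 5.14*i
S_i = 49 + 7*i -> [49, 56, 63, 70, 77]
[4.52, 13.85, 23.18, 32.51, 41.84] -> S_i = 4.52 + 9.33*i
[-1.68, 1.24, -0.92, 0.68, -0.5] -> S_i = -1.68*(-0.74)^i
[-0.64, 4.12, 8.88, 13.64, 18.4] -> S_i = -0.64 + 4.76*i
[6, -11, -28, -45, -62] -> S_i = 6 + -17*i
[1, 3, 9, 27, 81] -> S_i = 1*3^i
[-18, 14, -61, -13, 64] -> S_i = Random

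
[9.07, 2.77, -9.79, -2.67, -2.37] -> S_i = Random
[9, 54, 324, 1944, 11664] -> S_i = 9*6^i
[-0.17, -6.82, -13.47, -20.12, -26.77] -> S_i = -0.17 + -6.65*i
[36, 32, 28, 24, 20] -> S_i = 36 + -4*i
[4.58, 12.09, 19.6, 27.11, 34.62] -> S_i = 4.58 + 7.51*i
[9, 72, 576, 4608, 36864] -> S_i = 9*8^i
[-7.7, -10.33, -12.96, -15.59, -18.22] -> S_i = -7.70 + -2.63*i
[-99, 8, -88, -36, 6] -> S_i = Random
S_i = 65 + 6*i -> [65, 71, 77, 83, 89]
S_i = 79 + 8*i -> [79, 87, 95, 103, 111]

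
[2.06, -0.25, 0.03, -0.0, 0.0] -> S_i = 2.06*(-0.12)^i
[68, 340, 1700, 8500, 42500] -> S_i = 68*5^i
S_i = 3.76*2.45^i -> [3.76, 9.21, 22.57, 55.3, 135.47]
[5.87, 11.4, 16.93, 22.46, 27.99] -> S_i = 5.87 + 5.53*i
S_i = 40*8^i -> [40, 320, 2560, 20480, 163840]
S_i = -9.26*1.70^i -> [-9.26, -15.74, -26.76, -45.49, -77.34]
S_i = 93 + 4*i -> [93, 97, 101, 105, 109]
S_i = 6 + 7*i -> [6, 13, 20, 27, 34]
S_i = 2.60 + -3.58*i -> [2.6, -0.98, -4.56, -8.14, -11.72]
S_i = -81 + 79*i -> [-81, -2, 77, 156, 235]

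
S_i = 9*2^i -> [9, 18, 36, 72, 144]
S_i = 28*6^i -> [28, 168, 1008, 6048, 36288]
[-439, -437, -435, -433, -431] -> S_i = -439 + 2*i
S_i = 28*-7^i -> [28, -196, 1372, -9604, 67228]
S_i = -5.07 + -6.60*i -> [-5.07, -11.67, -18.27, -24.87, -31.47]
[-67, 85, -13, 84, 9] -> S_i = Random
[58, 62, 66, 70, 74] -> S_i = 58 + 4*i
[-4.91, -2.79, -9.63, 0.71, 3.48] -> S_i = Random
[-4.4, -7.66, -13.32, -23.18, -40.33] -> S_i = -4.40*1.74^i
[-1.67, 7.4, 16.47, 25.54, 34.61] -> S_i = -1.67 + 9.07*i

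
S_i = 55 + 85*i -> [55, 140, 225, 310, 395]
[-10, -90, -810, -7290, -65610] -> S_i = -10*9^i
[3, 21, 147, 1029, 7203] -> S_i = 3*7^i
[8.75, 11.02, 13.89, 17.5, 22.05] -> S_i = 8.75*1.26^i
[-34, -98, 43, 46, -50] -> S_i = Random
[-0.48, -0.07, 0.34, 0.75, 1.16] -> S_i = -0.48 + 0.41*i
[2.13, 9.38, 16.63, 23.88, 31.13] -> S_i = 2.13 + 7.25*i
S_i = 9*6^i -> [9, 54, 324, 1944, 11664]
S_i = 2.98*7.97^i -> [2.98, 23.75, 189.29, 1508.66, 12024.02]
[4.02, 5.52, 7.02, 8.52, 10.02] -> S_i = 4.02 + 1.50*i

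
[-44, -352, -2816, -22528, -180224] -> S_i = -44*8^i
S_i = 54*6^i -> [54, 324, 1944, 11664, 69984]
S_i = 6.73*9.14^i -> [6.73, 61.51, 562.22, 5138.7, 46967.76]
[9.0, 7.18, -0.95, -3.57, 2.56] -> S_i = Random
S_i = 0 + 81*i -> [0, 81, 162, 243, 324]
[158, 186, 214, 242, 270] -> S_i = 158 + 28*i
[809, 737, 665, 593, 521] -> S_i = 809 + -72*i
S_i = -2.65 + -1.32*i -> [-2.65, -3.97, -5.29, -6.61, -7.93]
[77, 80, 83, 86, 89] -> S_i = 77 + 3*i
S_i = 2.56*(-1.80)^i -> [2.56, -4.61, 8.29, -14.93, 26.87]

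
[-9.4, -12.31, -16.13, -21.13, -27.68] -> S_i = -9.40*1.31^i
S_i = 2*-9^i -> [2, -18, 162, -1458, 13122]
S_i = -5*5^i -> [-5, -25, -125, -625, -3125]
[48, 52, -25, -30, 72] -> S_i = Random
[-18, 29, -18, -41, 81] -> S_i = Random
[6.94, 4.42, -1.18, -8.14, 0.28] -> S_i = Random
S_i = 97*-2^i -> [97, -194, 388, -776, 1552]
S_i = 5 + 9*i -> [5, 14, 23, 32, 41]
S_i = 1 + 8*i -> [1, 9, 17, 25, 33]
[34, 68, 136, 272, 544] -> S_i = 34*2^i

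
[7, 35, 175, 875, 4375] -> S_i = 7*5^i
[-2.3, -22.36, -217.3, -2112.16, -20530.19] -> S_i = -2.30*9.72^i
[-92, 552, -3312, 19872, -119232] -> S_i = -92*-6^i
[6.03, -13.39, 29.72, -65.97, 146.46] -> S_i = 6.03*(-2.22)^i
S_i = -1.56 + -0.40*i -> [-1.56, -1.96, -2.36, -2.76, -3.16]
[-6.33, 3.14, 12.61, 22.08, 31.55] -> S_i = -6.33 + 9.47*i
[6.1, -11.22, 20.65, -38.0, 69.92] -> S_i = 6.10*(-1.84)^i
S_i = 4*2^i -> [4, 8, 16, 32, 64]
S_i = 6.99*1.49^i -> [6.99, 10.42, 15.52, 23.12, 34.45]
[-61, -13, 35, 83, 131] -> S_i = -61 + 48*i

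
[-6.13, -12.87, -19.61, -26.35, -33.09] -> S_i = -6.13 + -6.74*i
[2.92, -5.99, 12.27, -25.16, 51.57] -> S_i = 2.92*(-2.05)^i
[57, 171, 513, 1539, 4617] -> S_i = 57*3^i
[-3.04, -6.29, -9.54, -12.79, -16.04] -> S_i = -3.04 + -3.25*i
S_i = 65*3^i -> [65, 195, 585, 1755, 5265]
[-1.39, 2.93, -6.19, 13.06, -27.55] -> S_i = -1.39*(-2.11)^i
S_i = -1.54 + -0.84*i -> [-1.54, -2.38, -3.22, -4.06, -4.9]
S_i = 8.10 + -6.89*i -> [8.1, 1.21, -5.68, -12.57, -19.46]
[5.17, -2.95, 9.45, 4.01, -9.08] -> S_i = Random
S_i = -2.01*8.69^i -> [-2.01, -17.47, -151.79, -1319.03, -11462.39]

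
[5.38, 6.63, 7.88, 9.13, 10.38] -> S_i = 5.38 + 1.25*i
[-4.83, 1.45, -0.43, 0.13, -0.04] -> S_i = -4.83*(-0.30)^i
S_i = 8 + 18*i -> [8, 26, 44, 62, 80]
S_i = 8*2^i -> [8, 16, 32, 64, 128]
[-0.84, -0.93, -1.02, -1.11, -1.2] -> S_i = -0.84 + -0.09*i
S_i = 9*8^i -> [9, 72, 576, 4608, 36864]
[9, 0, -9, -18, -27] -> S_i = 9 + -9*i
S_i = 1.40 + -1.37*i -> [1.4, 0.03, -1.34, -2.71, -4.08]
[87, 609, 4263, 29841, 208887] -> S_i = 87*7^i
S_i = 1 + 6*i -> [1, 7, 13, 19, 25]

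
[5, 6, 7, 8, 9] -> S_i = 5 + 1*i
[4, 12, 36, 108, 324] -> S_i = 4*3^i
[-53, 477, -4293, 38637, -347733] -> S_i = -53*-9^i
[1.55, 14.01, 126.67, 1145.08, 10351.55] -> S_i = 1.55*9.04^i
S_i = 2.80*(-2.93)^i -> [2.8, -8.2, 24.04, -70.43, 206.36]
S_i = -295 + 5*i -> [-295, -290, -285, -280, -275]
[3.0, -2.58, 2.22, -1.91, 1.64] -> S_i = 3.00*(-0.86)^i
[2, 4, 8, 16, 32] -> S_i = 2*2^i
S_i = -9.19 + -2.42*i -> [-9.19, -11.61, -14.03, -16.45, -18.87]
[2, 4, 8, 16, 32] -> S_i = 2*2^i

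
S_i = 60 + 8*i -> [60, 68, 76, 84, 92]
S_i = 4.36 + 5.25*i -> [4.36, 9.61, 14.86, 20.11, 25.36]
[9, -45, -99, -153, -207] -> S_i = 9 + -54*i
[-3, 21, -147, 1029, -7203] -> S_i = -3*-7^i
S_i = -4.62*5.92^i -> [-4.62, -27.35, -161.91, -958.53, -5674.52]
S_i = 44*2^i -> [44, 88, 176, 352, 704]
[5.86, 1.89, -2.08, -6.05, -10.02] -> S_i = 5.86 + -3.97*i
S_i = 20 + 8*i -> [20, 28, 36, 44, 52]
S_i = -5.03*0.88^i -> [-5.03, -4.43, -3.9, -3.43, -3.02]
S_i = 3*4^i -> [3, 12, 48, 192, 768]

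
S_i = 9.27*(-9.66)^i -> [9.27, -89.55, 865.04, -8356.24, 80721.32]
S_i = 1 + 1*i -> [1, 2, 3, 4, 5]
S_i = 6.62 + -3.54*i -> [6.62, 3.08, -0.46, -4.0, -7.54]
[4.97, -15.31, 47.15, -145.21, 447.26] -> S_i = 4.97*(-3.08)^i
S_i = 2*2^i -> [2, 4, 8, 16, 32]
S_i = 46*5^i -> [46, 230, 1150, 5750, 28750]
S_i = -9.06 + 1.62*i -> [-9.06, -7.44, -5.82, -4.2, -2.58]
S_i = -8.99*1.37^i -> [-8.99, -12.32, -16.87, -23.12, -31.67]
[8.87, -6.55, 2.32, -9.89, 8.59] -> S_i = Random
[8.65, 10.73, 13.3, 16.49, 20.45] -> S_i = 8.65*1.24^i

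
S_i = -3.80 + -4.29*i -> [-3.8, -8.09, -12.38, -16.67, -20.96]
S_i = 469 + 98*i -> [469, 567, 665, 763, 861]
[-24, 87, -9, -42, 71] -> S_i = Random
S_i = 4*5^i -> [4, 20, 100, 500, 2500]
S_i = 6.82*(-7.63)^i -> [6.82, -52.04, 397.04, -3029.41, 23114.39]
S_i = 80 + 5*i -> [80, 85, 90, 95, 100]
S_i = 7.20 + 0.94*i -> [7.2, 8.14, 9.08, 10.02, 10.96]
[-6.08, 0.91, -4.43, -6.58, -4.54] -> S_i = Random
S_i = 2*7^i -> [2, 14, 98, 686, 4802]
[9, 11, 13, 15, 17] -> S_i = 9 + 2*i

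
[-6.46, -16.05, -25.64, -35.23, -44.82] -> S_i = -6.46 + -9.59*i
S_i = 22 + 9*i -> [22, 31, 40, 49, 58]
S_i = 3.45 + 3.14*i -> [3.45, 6.59, 9.73, 12.87, 16.01]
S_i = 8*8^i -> [8, 64, 512, 4096, 32768]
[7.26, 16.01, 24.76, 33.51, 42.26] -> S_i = 7.26 + 8.75*i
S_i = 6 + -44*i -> [6, -38, -82, -126, -170]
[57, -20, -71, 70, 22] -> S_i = Random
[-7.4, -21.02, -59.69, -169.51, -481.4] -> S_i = -7.40*2.84^i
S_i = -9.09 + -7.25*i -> [-9.09, -16.34, -23.59, -30.84, -38.09]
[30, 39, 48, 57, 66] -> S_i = 30 + 9*i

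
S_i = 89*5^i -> [89, 445, 2225, 11125, 55625]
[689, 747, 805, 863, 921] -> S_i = 689 + 58*i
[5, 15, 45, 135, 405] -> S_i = 5*3^i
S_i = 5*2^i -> [5, 10, 20, 40, 80]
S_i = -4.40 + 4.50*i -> [-4.4, 0.1, 4.6, 9.1, 13.6]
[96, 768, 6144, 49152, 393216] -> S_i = 96*8^i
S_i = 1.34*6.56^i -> [1.34, 8.79, 57.67, 378.28, 2481.53]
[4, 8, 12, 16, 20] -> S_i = 4 + 4*i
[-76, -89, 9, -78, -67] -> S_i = Random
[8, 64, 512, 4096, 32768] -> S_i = 8*8^i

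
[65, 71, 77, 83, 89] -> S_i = 65 + 6*i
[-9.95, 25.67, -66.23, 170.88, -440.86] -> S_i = -9.95*(-2.58)^i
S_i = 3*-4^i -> [3, -12, 48, -192, 768]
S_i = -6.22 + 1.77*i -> [-6.22, -4.45, -2.68, -0.91, 0.86]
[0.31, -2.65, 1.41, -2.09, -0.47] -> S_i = Random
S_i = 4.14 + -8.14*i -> [4.14, -4.0, -12.14, -20.28, -28.42]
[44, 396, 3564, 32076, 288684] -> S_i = 44*9^i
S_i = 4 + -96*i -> [4, -92, -188, -284, -380]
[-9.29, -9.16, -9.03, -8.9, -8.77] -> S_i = -9.29 + 0.13*i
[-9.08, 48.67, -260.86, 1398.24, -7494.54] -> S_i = -9.08*(-5.36)^i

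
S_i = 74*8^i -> [74, 592, 4736, 37888, 303104]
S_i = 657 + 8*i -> [657, 665, 673, 681, 689]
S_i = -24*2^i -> [-24, -48, -96, -192, -384]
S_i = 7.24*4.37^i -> [7.24, 31.64, 138.26, 604.2, 2640.37]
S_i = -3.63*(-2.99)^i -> [-3.63, 10.85, -32.45, 97.03, -290.13]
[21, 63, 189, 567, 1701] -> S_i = 21*3^i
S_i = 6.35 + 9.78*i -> [6.35, 16.13, 25.91, 35.69, 45.47]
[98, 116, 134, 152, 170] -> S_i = 98 + 18*i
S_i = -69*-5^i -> [-69, 345, -1725, 8625, -43125]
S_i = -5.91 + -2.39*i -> [-5.91, -8.3, -10.69, -13.08, -15.47]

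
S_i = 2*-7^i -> [2, -14, 98, -686, 4802]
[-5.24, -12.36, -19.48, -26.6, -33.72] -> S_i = -5.24 + -7.12*i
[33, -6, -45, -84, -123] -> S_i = 33 + -39*i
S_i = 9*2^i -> [9, 18, 36, 72, 144]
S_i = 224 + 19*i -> [224, 243, 262, 281, 300]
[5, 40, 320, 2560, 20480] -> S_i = 5*8^i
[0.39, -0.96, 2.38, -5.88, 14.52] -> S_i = 0.39*(-2.47)^i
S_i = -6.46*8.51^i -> [-6.46, -54.97, -467.83, -3981.27, -33880.57]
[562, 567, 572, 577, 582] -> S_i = 562 + 5*i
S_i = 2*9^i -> [2, 18, 162, 1458, 13122]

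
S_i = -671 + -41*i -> [-671, -712, -753, -794, -835]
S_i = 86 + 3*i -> [86, 89, 92, 95, 98]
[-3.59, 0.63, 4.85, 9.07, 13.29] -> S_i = -3.59 + 4.22*i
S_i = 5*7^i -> [5, 35, 245, 1715, 12005]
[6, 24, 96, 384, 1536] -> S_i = 6*4^i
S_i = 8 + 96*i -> [8, 104, 200, 296, 392]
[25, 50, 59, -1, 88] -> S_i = Random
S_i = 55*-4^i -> [55, -220, 880, -3520, 14080]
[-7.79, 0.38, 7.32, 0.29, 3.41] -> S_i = Random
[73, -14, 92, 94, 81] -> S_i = Random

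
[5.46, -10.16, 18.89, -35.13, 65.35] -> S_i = 5.46*(-1.86)^i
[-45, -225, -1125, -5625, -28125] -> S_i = -45*5^i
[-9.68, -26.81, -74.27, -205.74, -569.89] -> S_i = -9.68*2.77^i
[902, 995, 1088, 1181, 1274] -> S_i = 902 + 93*i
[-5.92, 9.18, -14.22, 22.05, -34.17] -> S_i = -5.92*(-1.55)^i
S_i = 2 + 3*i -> [2, 5, 8, 11, 14]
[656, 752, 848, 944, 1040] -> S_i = 656 + 96*i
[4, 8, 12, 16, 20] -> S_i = 4 + 4*i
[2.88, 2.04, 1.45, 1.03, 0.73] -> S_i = 2.88*0.71^i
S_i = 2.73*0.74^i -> [2.73, 2.02, 1.49, 1.11, 0.82]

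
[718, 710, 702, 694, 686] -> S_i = 718 + -8*i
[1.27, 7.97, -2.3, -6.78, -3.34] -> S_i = Random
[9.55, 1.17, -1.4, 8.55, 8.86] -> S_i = Random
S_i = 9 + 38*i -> [9, 47, 85, 123, 161]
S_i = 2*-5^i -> [2, -10, 50, -250, 1250]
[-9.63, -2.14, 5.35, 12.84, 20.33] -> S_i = -9.63 + 7.49*i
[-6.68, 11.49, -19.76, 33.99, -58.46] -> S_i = -6.68*(-1.72)^i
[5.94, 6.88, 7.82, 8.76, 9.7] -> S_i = 5.94 + 0.94*i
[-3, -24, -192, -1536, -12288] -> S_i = -3*8^i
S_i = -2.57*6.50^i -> [-2.57, -16.7, -108.58, -705.79, -4587.61]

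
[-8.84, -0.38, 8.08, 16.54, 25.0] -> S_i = -8.84 + 8.46*i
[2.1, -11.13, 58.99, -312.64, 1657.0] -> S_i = 2.10*(-5.30)^i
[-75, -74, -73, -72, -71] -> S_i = -75 + 1*i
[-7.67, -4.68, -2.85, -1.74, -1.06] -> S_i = -7.67*0.61^i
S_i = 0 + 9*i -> [0, 9, 18, 27, 36]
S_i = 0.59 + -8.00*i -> [0.59, -7.41, -15.41, -23.41, -31.41]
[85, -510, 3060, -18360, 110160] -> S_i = 85*-6^i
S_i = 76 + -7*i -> [76, 69, 62, 55, 48]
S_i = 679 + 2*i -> [679, 681, 683, 685, 687]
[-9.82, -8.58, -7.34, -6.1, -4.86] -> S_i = -9.82 + 1.24*i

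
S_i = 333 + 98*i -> [333, 431, 529, 627, 725]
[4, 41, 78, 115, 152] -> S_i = 4 + 37*i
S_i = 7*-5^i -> [7, -35, 175, -875, 4375]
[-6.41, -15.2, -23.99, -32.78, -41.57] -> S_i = -6.41 + -8.79*i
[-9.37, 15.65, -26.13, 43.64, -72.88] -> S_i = -9.37*(-1.67)^i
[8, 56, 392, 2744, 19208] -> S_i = 8*7^i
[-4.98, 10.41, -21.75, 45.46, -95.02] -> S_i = -4.98*(-2.09)^i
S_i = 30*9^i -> [30, 270, 2430, 21870, 196830]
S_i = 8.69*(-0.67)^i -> [8.69, -5.82, 3.9, -2.61, 1.75]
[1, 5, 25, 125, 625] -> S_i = 1*5^i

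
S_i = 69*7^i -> [69, 483, 3381, 23667, 165669]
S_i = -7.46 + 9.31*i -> [-7.46, 1.85, 11.16, 20.47, 29.78]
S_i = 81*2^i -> [81, 162, 324, 648, 1296]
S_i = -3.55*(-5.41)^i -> [-3.55, 19.21, -103.9, 562.11, -3041.01]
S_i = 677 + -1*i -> [677, 676, 675, 674, 673]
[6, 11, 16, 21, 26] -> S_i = 6 + 5*i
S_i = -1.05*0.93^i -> [-1.05, -0.98, -0.91, -0.84, -0.79]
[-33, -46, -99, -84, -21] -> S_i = Random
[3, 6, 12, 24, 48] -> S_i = 3*2^i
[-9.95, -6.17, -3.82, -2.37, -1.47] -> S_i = -9.95*0.62^i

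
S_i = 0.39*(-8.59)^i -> [0.39, -3.35, 28.78, -247.2, 2123.43]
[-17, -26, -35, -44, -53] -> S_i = -17 + -9*i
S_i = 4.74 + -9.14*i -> [4.74, -4.4, -13.54, -22.68, -31.82]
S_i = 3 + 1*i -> [3, 4, 5, 6, 7]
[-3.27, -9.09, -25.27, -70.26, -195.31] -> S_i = -3.27*2.78^i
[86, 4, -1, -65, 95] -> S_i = Random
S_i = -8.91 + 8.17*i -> [-8.91, -0.74, 7.43, 15.6, 23.77]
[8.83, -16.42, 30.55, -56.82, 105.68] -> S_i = 8.83*(-1.86)^i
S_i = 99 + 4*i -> [99, 103, 107, 111, 115]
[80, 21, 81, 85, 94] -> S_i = Random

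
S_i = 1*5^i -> [1, 5, 25, 125, 625]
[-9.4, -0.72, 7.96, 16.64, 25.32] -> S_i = -9.40 + 8.68*i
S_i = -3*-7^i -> [-3, 21, -147, 1029, -7203]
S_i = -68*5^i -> [-68, -340, -1700, -8500, -42500]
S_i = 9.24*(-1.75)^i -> [9.24, -16.17, 28.3, -49.52, 86.66]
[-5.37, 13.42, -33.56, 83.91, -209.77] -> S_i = -5.37*(-2.50)^i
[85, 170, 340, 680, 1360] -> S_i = 85*2^i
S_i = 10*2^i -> [10, 20, 40, 80, 160]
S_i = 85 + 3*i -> [85, 88, 91, 94, 97]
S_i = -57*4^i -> [-57, -228, -912, -3648, -14592]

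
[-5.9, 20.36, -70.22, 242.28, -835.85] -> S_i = -5.90*(-3.45)^i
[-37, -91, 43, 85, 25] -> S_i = Random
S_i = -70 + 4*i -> [-70, -66, -62, -58, -54]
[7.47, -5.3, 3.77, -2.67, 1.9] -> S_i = 7.47*(-0.71)^i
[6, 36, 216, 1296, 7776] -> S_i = 6*6^i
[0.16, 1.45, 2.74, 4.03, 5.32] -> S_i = 0.16 + 1.29*i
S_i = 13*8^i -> [13, 104, 832, 6656, 53248]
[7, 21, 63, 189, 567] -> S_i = 7*3^i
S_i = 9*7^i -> [9, 63, 441, 3087, 21609]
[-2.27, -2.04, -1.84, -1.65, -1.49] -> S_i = -2.27*0.90^i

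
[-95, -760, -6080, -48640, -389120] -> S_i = -95*8^i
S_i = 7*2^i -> [7, 14, 28, 56, 112]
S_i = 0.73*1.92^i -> [0.73, 1.4, 2.69, 5.17, 9.92]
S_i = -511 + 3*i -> [-511, -508, -505, -502, -499]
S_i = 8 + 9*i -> [8, 17, 26, 35, 44]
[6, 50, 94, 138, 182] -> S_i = 6 + 44*i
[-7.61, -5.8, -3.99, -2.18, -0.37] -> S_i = -7.61 + 1.81*i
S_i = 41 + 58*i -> [41, 99, 157, 215, 273]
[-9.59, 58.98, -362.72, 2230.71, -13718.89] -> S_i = -9.59*(-6.15)^i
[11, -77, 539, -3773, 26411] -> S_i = 11*-7^i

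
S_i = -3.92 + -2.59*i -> [-3.92, -6.51, -9.1, -11.69, -14.28]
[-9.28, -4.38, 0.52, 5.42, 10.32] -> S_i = -9.28 + 4.90*i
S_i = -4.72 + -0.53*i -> [-4.72, -5.25, -5.78, -6.31, -6.84]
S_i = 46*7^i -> [46, 322, 2254, 15778, 110446]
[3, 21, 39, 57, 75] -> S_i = 3 + 18*i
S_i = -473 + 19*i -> [-473, -454, -435, -416, -397]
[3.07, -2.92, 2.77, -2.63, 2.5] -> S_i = 3.07*(-0.95)^i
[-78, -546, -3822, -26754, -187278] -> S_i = -78*7^i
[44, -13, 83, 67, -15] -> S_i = Random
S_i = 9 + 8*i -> [9, 17, 25, 33, 41]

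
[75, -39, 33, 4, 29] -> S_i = Random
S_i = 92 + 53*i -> [92, 145, 198, 251, 304]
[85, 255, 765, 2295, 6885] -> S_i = 85*3^i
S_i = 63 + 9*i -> [63, 72, 81, 90, 99]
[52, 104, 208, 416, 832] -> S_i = 52*2^i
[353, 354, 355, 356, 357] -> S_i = 353 + 1*i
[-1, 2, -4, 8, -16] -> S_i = -1*-2^i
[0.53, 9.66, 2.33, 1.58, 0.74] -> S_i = Random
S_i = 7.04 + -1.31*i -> [7.04, 5.73, 4.42, 3.11, 1.8]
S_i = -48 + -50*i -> [-48, -98, -148, -198, -248]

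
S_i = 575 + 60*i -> [575, 635, 695, 755, 815]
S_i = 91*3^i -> [91, 273, 819, 2457, 7371]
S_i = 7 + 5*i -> [7, 12, 17, 22, 27]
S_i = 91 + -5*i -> [91, 86, 81, 76, 71]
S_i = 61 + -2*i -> [61, 59, 57, 55, 53]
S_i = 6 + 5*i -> [6, 11, 16, 21, 26]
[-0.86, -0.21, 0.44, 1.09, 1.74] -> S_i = -0.86 + 0.65*i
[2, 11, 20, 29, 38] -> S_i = 2 + 9*i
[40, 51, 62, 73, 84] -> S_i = 40 + 11*i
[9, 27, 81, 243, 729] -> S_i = 9*3^i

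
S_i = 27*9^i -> [27, 243, 2187, 19683, 177147]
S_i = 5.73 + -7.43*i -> [5.73, -1.7, -9.13, -16.56, -23.99]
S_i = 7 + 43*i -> [7, 50, 93, 136, 179]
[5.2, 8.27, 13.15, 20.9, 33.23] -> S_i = 5.20*1.59^i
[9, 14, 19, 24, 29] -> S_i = 9 + 5*i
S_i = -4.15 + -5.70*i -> [-4.15, -9.85, -15.55, -21.25, -26.95]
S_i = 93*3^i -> [93, 279, 837, 2511, 7533]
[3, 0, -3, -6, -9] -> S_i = 3 + -3*i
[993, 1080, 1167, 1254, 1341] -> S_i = 993 + 87*i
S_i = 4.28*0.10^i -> [4.28, 0.43, 0.04, 0.0, 0.0]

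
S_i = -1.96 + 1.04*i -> [-1.96, -0.92, 0.12, 1.16, 2.2]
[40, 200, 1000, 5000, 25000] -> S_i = 40*5^i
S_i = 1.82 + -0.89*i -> [1.82, 0.93, 0.04, -0.85, -1.74]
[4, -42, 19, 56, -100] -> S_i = Random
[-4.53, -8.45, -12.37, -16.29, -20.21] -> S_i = -4.53 + -3.92*i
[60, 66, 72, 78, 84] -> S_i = 60 + 6*i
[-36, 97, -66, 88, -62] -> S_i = Random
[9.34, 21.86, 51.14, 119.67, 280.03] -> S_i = 9.34*2.34^i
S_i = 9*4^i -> [9, 36, 144, 576, 2304]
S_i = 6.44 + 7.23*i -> [6.44, 13.67, 20.9, 28.13, 35.36]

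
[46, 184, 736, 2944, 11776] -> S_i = 46*4^i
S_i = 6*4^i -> [6, 24, 96, 384, 1536]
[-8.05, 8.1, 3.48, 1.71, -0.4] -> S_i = Random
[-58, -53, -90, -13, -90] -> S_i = Random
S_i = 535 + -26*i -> [535, 509, 483, 457, 431]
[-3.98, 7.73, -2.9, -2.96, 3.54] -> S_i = Random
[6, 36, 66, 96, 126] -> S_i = 6 + 30*i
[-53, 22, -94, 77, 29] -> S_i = Random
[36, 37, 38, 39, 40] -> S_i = 36 + 1*i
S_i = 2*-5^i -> [2, -10, 50, -250, 1250]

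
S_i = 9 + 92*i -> [9, 101, 193, 285, 377]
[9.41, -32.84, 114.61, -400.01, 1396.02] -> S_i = 9.41*(-3.49)^i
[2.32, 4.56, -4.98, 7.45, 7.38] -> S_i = Random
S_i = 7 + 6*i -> [7, 13, 19, 25, 31]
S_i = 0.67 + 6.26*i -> [0.67, 6.93, 13.19, 19.45, 25.71]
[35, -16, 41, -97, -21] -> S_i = Random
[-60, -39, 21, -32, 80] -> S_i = Random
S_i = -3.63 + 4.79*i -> [-3.63, 1.16, 5.95, 10.74, 15.53]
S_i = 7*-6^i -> [7, -42, 252, -1512, 9072]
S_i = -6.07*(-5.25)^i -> [-6.07, 31.87, -167.3, 878.35, -4611.33]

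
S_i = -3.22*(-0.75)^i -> [-3.22, 2.42, -1.81, 1.36, -1.02]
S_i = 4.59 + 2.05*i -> [4.59, 6.64, 8.69, 10.74, 12.79]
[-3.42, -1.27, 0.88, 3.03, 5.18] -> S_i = -3.42 + 2.15*i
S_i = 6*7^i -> [6, 42, 294, 2058, 14406]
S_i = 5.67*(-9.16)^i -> [5.67, -51.94, 475.74, -4357.82, 39917.65]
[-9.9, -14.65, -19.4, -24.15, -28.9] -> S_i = -9.90 + -4.75*i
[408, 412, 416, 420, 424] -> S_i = 408 + 4*i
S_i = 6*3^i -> [6, 18, 54, 162, 486]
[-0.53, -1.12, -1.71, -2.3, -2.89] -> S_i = -0.53 + -0.59*i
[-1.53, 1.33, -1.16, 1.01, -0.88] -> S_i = -1.53*(-0.87)^i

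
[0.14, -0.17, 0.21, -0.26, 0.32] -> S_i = 0.14*(-1.23)^i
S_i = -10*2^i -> [-10, -20, -40, -80, -160]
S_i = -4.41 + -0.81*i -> [-4.41, -5.22, -6.03, -6.84, -7.65]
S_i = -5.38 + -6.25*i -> [-5.38, -11.63, -17.88, -24.13, -30.38]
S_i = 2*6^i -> [2, 12, 72, 432, 2592]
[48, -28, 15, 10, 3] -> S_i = Random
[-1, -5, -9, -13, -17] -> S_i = -1 + -4*i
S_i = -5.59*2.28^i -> [-5.59, -12.75, -29.06, -66.25, -151.06]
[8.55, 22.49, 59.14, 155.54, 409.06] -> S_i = 8.55*2.63^i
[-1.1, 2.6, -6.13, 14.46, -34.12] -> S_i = -1.10*(-2.36)^i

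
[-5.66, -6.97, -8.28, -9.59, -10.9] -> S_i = -5.66 + -1.31*i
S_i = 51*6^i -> [51, 306, 1836, 11016, 66096]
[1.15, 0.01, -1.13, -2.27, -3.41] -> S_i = 1.15 + -1.14*i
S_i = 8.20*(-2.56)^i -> [8.2, -20.99, 53.74, -137.57, 352.19]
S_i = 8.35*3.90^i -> [8.35, 32.56, 127.0, 495.31, 1931.72]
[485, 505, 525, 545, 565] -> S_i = 485 + 20*i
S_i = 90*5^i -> [90, 450, 2250, 11250, 56250]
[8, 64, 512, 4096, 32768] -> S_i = 8*8^i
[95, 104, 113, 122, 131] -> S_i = 95 + 9*i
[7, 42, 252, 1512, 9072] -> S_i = 7*6^i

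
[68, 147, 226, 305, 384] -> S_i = 68 + 79*i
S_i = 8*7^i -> [8, 56, 392, 2744, 19208]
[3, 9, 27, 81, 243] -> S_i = 3*3^i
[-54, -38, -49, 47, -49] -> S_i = Random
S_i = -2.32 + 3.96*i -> [-2.32, 1.64, 5.6, 9.56, 13.52]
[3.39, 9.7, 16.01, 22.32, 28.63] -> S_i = 3.39 + 6.31*i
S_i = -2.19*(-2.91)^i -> [-2.19, 6.37, -18.55, 53.97, -157.04]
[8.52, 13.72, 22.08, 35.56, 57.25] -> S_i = 8.52*1.61^i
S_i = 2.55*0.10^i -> [2.55, 0.26, 0.03, 0.0, 0.0]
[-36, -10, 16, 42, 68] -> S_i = -36 + 26*i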